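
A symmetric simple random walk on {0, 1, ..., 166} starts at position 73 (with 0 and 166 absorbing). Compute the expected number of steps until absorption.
E[τ | X_0 = 73] = 6789

Let v_k = E[τ | X_0 = k]. Boundary: v_0 = v_166 = 0. Recurrence: v_k = 1 + (v_{k-1} + v_{k+1})/2 for 1 ≤ k ≤ 165. The particular solution to v_k − (v_{k-1} + v_{k+1})/2 = 1 is v_k = −k^2. Adding homogeneous solution A + B k and matching boundaries gives v_k = k (166 − k). Substituting k = 73: v_73 = 73 · 93 = 6789.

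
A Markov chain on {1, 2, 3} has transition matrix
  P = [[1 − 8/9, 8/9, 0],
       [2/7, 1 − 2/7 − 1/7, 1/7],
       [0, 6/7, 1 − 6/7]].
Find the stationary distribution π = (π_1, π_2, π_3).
π = (27/125, 84/125, 14/125)

This is a birth-death chain on three states, which satisfies detailed balance: π_1 · P_{12} = π_2 · P_{21} and π_2 · P_{23} = π_3 · P_{32}.
From π_1 · 8/9 = π_2 · 2/7: π_2/π_1 = (8/9)/(2/7) = 28/9.
From π_2 · 1/7 = π_3 · 6/7: π_3/π_2 = (1/7)/(6/7) = 1/6.
Take π_1 proportional to 1; then unnormalized π = (1, 28/9, 14/27). Normalize by dividing by the sum 125/27:
  π = (27/125, 84/125, 14/125).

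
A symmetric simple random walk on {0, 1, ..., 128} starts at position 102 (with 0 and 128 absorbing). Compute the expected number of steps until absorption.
E[τ | X_0 = 102] = 2652

Let v_k = E[τ | X_0 = k]. Boundary: v_0 = v_128 = 0. Recurrence: v_k = 1 + (v_{k-1} + v_{k+1})/2 for 1 ≤ k ≤ 127. The particular solution to v_k − (v_{k-1} + v_{k+1})/2 = 1 is v_k = −k^2. Adding homogeneous solution A + B k and matching boundaries gives v_k = k (128 − k). Substituting k = 102: v_102 = 102 · 26 = 2652.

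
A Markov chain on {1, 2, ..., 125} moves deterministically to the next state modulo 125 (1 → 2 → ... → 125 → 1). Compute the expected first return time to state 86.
E[T_86 | X_0 = 86] = 125

The chain cycles deterministically, so starting at state 86 it returns in exactly 125 steps. Equivalently, the stationary distribution is uniform π_j = 1/125 for every state j, so by Kac's formula E[T_86] = 1/π_86 = 125.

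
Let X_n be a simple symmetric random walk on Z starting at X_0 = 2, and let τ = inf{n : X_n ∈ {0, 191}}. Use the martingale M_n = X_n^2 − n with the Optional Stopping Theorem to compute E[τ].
E[τ] = 378

M_n = X_n^2 − n is a martingale (since E[X_{n+1}^2 | F_n] = X_n^2 + 1). By OST (τ has finite mean in a bounded region), E[M_τ] = E[M_0] = X_0^2 − 0 = 2^2 = 4. Also E[M_τ] = E[X_τ^2] − E[τ]. The walk exits at 0 or 191, with P(hit 191 first) = 2/191, so E[X_τ^2] = 191^2 · 2/191 + 0 = 382. Thus E[τ] = E[X_τ^2] − E[M_τ] = 382 − 4 = 378 = 2(191 − 2) = 378.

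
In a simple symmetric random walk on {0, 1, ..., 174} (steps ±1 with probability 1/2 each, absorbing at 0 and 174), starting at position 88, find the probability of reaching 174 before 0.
P(hit 174 before 0) = 88/174 = 44/87

Let u_k = P(hit 174 before 0 | start at k). Then u_0 = 0, u_174 = 1, and u_k = u_{k-1}/2 + u_{k+1}/2 for 1 ≤ k ≤ 173. This harmonic recurrence is solved by u_k = k/174, giving u_88 = 88/174 = 44/87.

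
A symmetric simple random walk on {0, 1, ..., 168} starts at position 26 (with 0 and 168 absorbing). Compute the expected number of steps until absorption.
E[τ | X_0 = 26] = 3692

Let v_k = E[τ | X_0 = k]. Boundary: v_0 = v_168 = 0. Recurrence: v_k = 1 + (v_{k-1} + v_{k+1})/2 for 1 ≤ k ≤ 167. The particular solution to v_k − (v_{k-1} + v_{k+1})/2 = 1 is v_k = −k^2. Adding homogeneous solution A + B k and matching boundaries gives v_k = k (168 − k). Substituting k = 26: v_26 = 26 · 142 = 3692.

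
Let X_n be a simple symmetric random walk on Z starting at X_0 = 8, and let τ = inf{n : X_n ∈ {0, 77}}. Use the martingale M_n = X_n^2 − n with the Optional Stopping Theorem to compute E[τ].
E[τ] = 552

M_n = X_n^2 − n is a martingale (since E[X_{n+1}^2 | F_n] = X_n^2 + 1). By OST (τ has finite mean in a bounded region), E[M_τ] = E[M_0] = X_0^2 − 0 = 8^2 = 64. Also E[M_τ] = E[X_τ^2] − E[τ]. The walk exits at 0 or 77, with P(hit 77 first) = 8/77, so E[X_τ^2] = 77^2 · 8/77 + 0 = 616. Thus E[τ] = E[X_τ^2] − E[M_τ] = 616 − 64 = 552 = 8(77 − 8) = 552.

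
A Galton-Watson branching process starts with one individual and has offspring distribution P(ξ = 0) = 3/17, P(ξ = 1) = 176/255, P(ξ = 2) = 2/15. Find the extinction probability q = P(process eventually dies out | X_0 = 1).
q = 1

Mean offspring μ = 0·3/17 + 1·176/255 + 2·2/15 = 244/255 ≤ 1. For μ ≤ 1 with offspring not concentrated at 1, the Galton-Watson process goes extinct almost surely, so q = 1.
(Algebraic check: The pgf is f(s) = 3/17 + 176/255·s + 2/15·s². The extinction probability q is the smallest fixed point of f in [0, 1]. Setting s = f(s):
  2/15·s² + (176/255 − 1)·s + 3/17 = 0
  2/15·s² − (3/17 + 2/15)·s + 3/17 = 0
which factors as (s − 1)·(2/15·s − 3/17) = 0, giving roots s = 1 and s = (3/17)/(2/15) = 45/34. Since 45/34 ≥ 1, the smallest root in [0, 1] is s = 1.)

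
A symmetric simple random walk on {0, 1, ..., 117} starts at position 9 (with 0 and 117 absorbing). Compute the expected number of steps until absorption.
E[τ | X_0 = 9] = 972

Let v_k = E[τ | X_0 = k]. Boundary: v_0 = v_117 = 0. Recurrence: v_k = 1 + (v_{k-1} + v_{k+1})/2 for 1 ≤ k ≤ 116. The particular solution to v_k − (v_{k-1} + v_{k+1})/2 = 1 is v_k = −k^2. Adding homogeneous solution A + B k and matching boundaries gives v_k = k (117 − k). Substituting k = 9: v_9 = 9 · 108 = 972.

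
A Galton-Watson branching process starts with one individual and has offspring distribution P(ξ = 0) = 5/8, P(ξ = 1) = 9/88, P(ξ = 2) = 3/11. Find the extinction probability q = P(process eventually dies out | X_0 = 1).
q = 1

Mean offspring μ = 0·5/8 + 1·9/88 + 2·3/11 = 57/88 ≤ 1. For μ ≤ 1 with offspring not concentrated at 1, the Galton-Watson process goes extinct almost surely, so q = 1.
(Algebraic check: The pgf is f(s) = 5/8 + 9/88·s + 3/11·s². The extinction probability q is the smallest fixed point of f in [0, 1]. Setting s = f(s):
  3/11·s² + (9/88 − 1)·s + 5/8 = 0
  3/11·s² − (5/8 + 3/11)·s + 5/8 = 0
which factors as (s − 1)·(3/11·s − 5/8) = 0, giving roots s = 1 and s = (5/8)/(3/11) = 55/24. Since 55/24 ≥ 1, the smallest root in [0, 1] is s = 1.)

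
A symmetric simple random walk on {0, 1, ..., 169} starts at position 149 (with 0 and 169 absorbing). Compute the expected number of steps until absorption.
E[τ | X_0 = 149] = 2980

Let v_k = E[τ | X_0 = k]. Boundary: v_0 = v_169 = 0. Recurrence: v_k = 1 + (v_{k-1} + v_{k+1})/2 for 1 ≤ k ≤ 168. The particular solution to v_k − (v_{k-1} + v_{k+1})/2 = 1 is v_k = −k^2. Adding homogeneous solution A + B k and matching boundaries gives v_k = k (169 − k). Substituting k = 149: v_149 = 149 · 20 = 2980.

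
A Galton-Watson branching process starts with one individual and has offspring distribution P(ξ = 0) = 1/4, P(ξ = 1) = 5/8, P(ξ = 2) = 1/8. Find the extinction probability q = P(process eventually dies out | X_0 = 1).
q = 1

Mean offspring μ = 0·1/4 + 1·5/8 + 2·1/8 = 7/8 ≤ 1. For μ ≤ 1 with offspring not concentrated at 1, the Galton-Watson process goes extinct almost surely, so q = 1.
(Algebraic check: The pgf is f(s) = 1/4 + 5/8·s + 1/8·s². The extinction probability q is the smallest fixed point of f in [0, 1]. Setting s = f(s):
  1/8·s² + (5/8 − 1)·s + 1/4 = 0
  1/8·s² − (1/4 + 1/8)·s + 1/4 = 0
which factors as (s − 1)·(1/8·s − 1/4) = 0, giving roots s = 1 and s = (1/4)/(1/8) = 2. Since 2 ≥ 1, the smallest root in [0, 1] is s = 1.)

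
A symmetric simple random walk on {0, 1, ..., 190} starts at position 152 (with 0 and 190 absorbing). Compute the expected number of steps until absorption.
E[τ | X_0 = 152] = 5776

Let v_k = E[τ | X_0 = k]. Boundary: v_0 = v_190 = 0. Recurrence: v_k = 1 + (v_{k-1} + v_{k+1})/2 for 1 ≤ k ≤ 189. The particular solution to v_k − (v_{k-1} + v_{k+1})/2 = 1 is v_k = −k^2. Adding homogeneous solution A + B k and matching boundaries gives v_k = k (190 − k). Substituting k = 152: v_152 = 152 · 38 = 5776.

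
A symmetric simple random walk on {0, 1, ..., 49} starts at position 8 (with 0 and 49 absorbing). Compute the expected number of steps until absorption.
E[τ | X_0 = 8] = 328

Let v_k = E[τ | X_0 = k]. Boundary: v_0 = v_49 = 0. Recurrence: v_k = 1 + (v_{k-1} + v_{k+1})/2 for 1 ≤ k ≤ 48. The particular solution to v_k − (v_{k-1} + v_{k+1})/2 = 1 is v_k = −k^2. Adding homogeneous solution A + B k and matching boundaries gives v_k = k (49 − k). Substituting k = 8: v_8 = 8 · 41 = 328.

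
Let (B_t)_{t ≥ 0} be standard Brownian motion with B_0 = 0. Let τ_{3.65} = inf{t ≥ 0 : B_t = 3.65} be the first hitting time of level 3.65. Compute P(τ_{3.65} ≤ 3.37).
P(τ_{3.65} ≤ 3.37) = 2(1 − Φ(3.65/√3.37)) = 2(1 − Φ(1.9883)) ≈ 0.0468

By the reflection principle for standard BM, P(τ_b ≤ t) = 2 · P(B_t ≥ b). Since B_t ~ N(0, t), P(B_t ≥ 3.65) = 1 − Φ(3.65/√t) = 1 − Φ(3.65/√3.37) = 1 − Φ(1.9883) ≈ 0.02339. Doubling: P(τ_{3.65} ≤ 3.37) ≈ 2 · 0.02339 = 0.04678 ≈ 0.0468.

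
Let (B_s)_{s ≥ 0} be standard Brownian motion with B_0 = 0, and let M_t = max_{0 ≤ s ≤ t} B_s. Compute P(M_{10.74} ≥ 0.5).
P(M_{10.74} ≥ 0.5) = 2·P(B_{10.74} ≥ 0.5) = 2(1 − Φ(0.5/√10.74)) ≈ 0.8787

By the reflection principle for Brownian motion, P(M_t ≥ a) = 2 · P(B_t ≥ a) for a ≥ 0. Since B_t ~ N(0, t), P(B_t ≥ 0.5) = 1 − Φ(0.5/√t) = 1 − Φ(0.5/√10.74) = 1 − Φ(0.1526). So
  P(M_{10.74} ≥ 0.5) = 2(1 − Φ(0.1526)) ≈ 0.8787.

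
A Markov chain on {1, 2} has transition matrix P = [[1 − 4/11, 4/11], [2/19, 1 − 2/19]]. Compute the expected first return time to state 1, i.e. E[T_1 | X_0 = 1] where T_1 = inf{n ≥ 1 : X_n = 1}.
E[T_1 | X_0 = 1] = 1/π_1 = 49/11

For an irreducible recurrent Markov chain with stationary distribution π, E[T_i | X_0 = i] = 1/π_i (Kac's formula). Here π_1 = (2/19)/(4/11 + 2/19) = (2/19)/(98/209) = 11/49, so E[T_1 | X_0 = 1] = 1/π_1 = (4/11 + 2/19)/(2/19) = (98/209)/(2/19) = 49/11.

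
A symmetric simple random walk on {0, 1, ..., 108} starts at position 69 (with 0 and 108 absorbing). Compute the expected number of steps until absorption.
E[τ | X_0 = 69] = 2691

Let v_k = E[τ | X_0 = k]. Boundary: v_0 = v_108 = 0. Recurrence: v_k = 1 + (v_{k-1} + v_{k+1})/2 for 1 ≤ k ≤ 107. The particular solution to v_k − (v_{k-1} + v_{k+1})/2 = 1 is v_k = −k^2. Adding homogeneous solution A + B k and matching boundaries gives v_k = k (108 − k). Substituting k = 69: v_69 = 69 · 39 = 2691.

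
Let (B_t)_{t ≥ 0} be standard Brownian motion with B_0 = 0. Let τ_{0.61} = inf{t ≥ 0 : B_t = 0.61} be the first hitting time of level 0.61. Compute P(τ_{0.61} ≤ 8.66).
P(τ_{0.61} ≤ 8.66) = 2(1 − Φ(0.61/√8.66)) = 2(1 − Φ(0.2073)) ≈ 0.8358

By the reflection principle for standard BM, P(τ_b ≤ t) = 2 · P(B_t ≥ b). Since B_t ~ N(0, t), P(B_t ≥ 0.61) = 1 − Φ(0.61/√t) = 1 − Φ(0.61/√8.66) = 1 − Φ(0.2073) ≈ 0.41789. Doubling: P(τ_{0.61} ≤ 8.66) ≈ 2 · 0.41789 = 0.83578 ≈ 0.8358.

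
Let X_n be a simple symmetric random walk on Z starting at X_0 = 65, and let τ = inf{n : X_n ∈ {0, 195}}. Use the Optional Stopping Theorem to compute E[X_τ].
E[X_τ] = 65

X_n is a martingale and τ is a bounded-mean stopping time (indeed τ is finite a.s. with bounded expectation since the walk is in a bounded region). By the OST, E[X_τ] = E[X_0] = 65. Equivalently: E[X_τ] = 195 · P(hit 195 first) + 0 · P(hit 0 first) = 195 · (65/195) = 65.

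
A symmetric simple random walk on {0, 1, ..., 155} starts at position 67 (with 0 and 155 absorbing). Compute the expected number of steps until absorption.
E[τ | X_0 = 67] = 5896

Let v_k = E[τ | X_0 = k]. Boundary: v_0 = v_155 = 0. Recurrence: v_k = 1 + (v_{k-1} + v_{k+1})/2 for 1 ≤ k ≤ 154. The particular solution to v_k − (v_{k-1} + v_{k+1})/2 = 1 is v_k = −k^2. Adding homogeneous solution A + B k and matching boundaries gives v_k = k (155 − k). Substituting k = 67: v_67 = 67 · 88 = 5896.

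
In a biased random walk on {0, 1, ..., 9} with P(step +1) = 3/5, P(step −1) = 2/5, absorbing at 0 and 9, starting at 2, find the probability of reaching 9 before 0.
P(hit 9 before 0) = (1 − (2/3)^2) / (1 − (2/3)^9) = 10935/19171

Let u_k denote P(reach 9 before 0 | start at k). Boundary: u_0 = 0, u_9 = 1. Recurrence: u_k = 3/5·u_{k+1} + 2/5·u_{k-1} for 1 ≤ k ≤ 8. Try u_k = A + B·r^k with r = q/p = (2/5)/(3/5) = 2/3. Substitution satisfies the recurrence; boundary conditions give:
  u_k = (1 − r^k) / (1 − r^N) = (1 − (2/3)^2) / (1 − (2/3)^9) = 10935/19171.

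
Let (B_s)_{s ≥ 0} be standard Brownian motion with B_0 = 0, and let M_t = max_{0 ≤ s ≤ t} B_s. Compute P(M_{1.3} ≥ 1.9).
P(M_{1.3} ≥ 1.9) = 2·P(B_{1.3} ≥ 1.9) = 2(1 − Φ(1.9/√1.3)) ≈ 0.0956

By the reflection principle for Brownian motion, P(M_t ≥ a) = 2 · P(B_t ≥ a) for a ≥ 0. Since B_t ~ N(0, t), P(B_t ≥ 1.9) = 1 − Φ(1.9/√t) = 1 − Φ(1.9/√1.3) = 1 − Φ(1.6664). So
  P(M_{1.3} ≥ 1.9) = 2(1 − Φ(1.6664)) ≈ 0.0956.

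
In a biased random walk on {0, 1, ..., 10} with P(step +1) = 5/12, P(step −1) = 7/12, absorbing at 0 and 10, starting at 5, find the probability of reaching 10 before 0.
P(hit 10 before 0) = (1 − (7/5)^5) / (1 − (7/5)^10) = 3125/19932

Let u_k denote P(reach 10 before 0 | start at k). Boundary: u_0 = 0, u_10 = 1. Recurrence: u_k = 5/12·u_{k+1} + 7/12·u_{k-1} for 1 ≤ k ≤ 9. Try u_k = A + B·r^k with r = q/p = (7/12)/(5/12) = 7/5. Substitution satisfies the recurrence; boundary conditions give:
  u_k = (1 − r^k) / (1 − r^N) = (1 − (7/5)^5) / (1 − (7/5)^10) = 3125/19932.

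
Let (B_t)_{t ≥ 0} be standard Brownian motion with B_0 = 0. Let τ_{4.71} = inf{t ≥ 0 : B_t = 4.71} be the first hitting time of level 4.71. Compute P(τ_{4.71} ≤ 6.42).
P(τ_{4.71} ≤ 6.42) = 2(1 − Φ(4.71/√6.42)) = 2(1 − Φ(1.8589)) ≈ 0.0630

By the reflection principle for standard BM, P(τ_b ≤ t) = 2 · P(B_t ≥ b). Since B_t ~ N(0, t), P(B_t ≥ 4.71) = 1 − Φ(4.71/√t) = 1 − Φ(4.71/√6.42) = 1 − Φ(1.8589) ≈ 0.03152. Doubling: P(τ_{4.71} ≤ 6.42) ≈ 2 · 0.03152 = 0.06304 ≈ 0.0630.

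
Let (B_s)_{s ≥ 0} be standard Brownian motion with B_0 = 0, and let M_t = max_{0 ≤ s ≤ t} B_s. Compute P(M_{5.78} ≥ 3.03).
P(M_{5.78} ≥ 3.03) = 2·P(B_{5.78} ≥ 3.03) = 2(1 − Φ(3.03/√5.78)) ≈ 0.2076

By the reflection principle for Brownian motion, P(M_t ≥ a) = 2 · P(B_t ≥ a) for a ≥ 0. Since B_t ~ N(0, t), P(B_t ≥ 3.03) = 1 − Φ(3.03/√t) = 1 − Φ(3.03/√5.78) = 1 − Φ(1.2603). So
  P(M_{5.78} ≥ 3.03) = 2(1 − Φ(1.2603)) ≈ 0.2076.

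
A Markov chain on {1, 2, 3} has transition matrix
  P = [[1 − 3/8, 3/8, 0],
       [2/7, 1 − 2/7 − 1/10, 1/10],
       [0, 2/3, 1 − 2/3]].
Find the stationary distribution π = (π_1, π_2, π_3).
π = (320/803, 420/803, 63/803)

This is a birth-death chain on three states, which satisfies detailed balance: π_1 · P_{12} = π_2 · P_{21} and π_2 · P_{23} = π_3 · P_{32}.
From π_1 · 3/8 = π_2 · 2/7: π_2/π_1 = (3/8)/(2/7) = 21/16.
From π_2 · 1/10 = π_3 · 2/3: π_3/π_2 = (1/10)/(2/3) = 3/20.
Take π_1 proportional to 1; then unnormalized π = (1, 21/16, 63/320). Normalize by dividing by the sum 803/320:
  π = (320/803, 420/803, 63/803).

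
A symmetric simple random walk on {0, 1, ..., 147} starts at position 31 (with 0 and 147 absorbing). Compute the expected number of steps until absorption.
E[τ | X_0 = 31] = 3596

Let v_k = E[τ | X_0 = k]. Boundary: v_0 = v_147 = 0. Recurrence: v_k = 1 + (v_{k-1} + v_{k+1})/2 for 1 ≤ k ≤ 146. The particular solution to v_k − (v_{k-1} + v_{k+1})/2 = 1 is v_k = −k^2. Adding homogeneous solution A + B k and matching boundaries gives v_k = k (147 − k). Substituting k = 31: v_31 = 31 · 116 = 3596.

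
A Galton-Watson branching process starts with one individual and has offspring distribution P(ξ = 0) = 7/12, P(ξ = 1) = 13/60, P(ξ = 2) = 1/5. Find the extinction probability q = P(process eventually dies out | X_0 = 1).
q = 1

Mean offspring μ = 0·7/12 + 1·13/60 + 2·1/5 = 37/60 ≤ 1. For μ ≤ 1 with offspring not concentrated at 1, the Galton-Watson process goes extinct almost surely, so q = 1.
(Algebraic check: The pgf is f(s) = 7/12 + 13/60·s + 1/5·s². The extinction probability q is the smallest fixed point of f in [0, 1]. Setting s = f(s):
  1/5·s² + (13/60 − 1)·s + 7/12 = 0
  1/5·s² − (7/12 + 1/5)·s + 7/12 = 0
which factors as (s − 1)·(1/5·s − 7/12) = 0, giving roots s = 1 and s = (7/12)/(1/5) = 35/12. Since 35/12 ≥ 1, the smallest root in [0, 1] is s = 1.)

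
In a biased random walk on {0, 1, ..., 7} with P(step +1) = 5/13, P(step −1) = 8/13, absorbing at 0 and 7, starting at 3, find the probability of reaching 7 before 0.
P(hit 7 before 0) = (1 − (8/5)^3) / (1 − (8/5)^7) = 80625/673009

Let u_k denote P(reach 7 before 0 | start at k). Boundary: u_0 = 0, u_7 = 1. Recurrence: u_k = 5/13·u_{k+1} + 8/13·u_{k-1} for 1 ≤ k ≤ 6. Try u_k = A + B·r^k with r = q/p = (8/13)/(5/13) = 8/5. Substitution satisfies the recurrence; boundary conditions give:
  u_k = (1 − r^k) / (1 − r^N) = (1 − (8/5)^3) / (1 − (8/5)^7) = 80625/673009.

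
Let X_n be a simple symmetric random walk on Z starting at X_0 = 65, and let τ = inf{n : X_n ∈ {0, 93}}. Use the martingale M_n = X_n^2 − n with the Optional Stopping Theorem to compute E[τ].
E[τ] = 1820

M_n = X_n^2 − n is a martingale (since E[X_{n+1}^2 | F_n] = X_n^2 + 1). By OST (τ has finite mean in a bounded region), E[M_τ] = E[M_0] = X_0^2 − 0 = 65^2 = 4225. Also E[M_τ] = E[X_τ^2] − E[τ]. The walk exits at 0 or 93, with P(hit 93 first) = 65/93, so E[X_τ^2] = 93^2 · 65/93 + 0 = 6045. Thus E[τ] = E[X_τ^2] − E[M_τ] = 6045 − 4225 = 1820 = 65(93 − 65) = 1820.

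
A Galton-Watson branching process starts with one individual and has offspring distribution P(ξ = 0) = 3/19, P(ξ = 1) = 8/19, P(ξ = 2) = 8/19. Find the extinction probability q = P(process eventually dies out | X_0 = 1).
q = 3/8

The pgf is f(s) = 3/19 + 8/19·s + 8/19·s². The extinction probability q is the smallest fixed point of f in [0, 1]. Setting s = f(s):
  8/19·s² + (8/19 − 1)·s + 3/19 = 0
  8/19·s² − (3/19 + 8/19)·s + 3/19 = 0
which factors as (s − 1)·(8/19·s − 3/19) = 0, giving roots s = 1 and s = (3/19)/(8/19) = 3/8.
Mean offspring μ = 8/19 + 2·8/19 = 24/19 > 1 (supercritical), so q < 1. The extinction probability is the smaller root: q = (3/19)/(8/19) = 3/8.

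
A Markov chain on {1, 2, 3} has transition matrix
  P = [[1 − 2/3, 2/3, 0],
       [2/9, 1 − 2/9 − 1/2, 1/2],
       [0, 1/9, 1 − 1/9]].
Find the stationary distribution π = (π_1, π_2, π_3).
π = (2/35, 6/35, 27/35)

This is a birth-death chain on three states, which satisfies detailed balance: π_1 · P_{12} = π_2 · P_{21} and π_2 · P_{23} = π_3 · P_{32}.
From π_1 · 2/3 = π_2 · 2/9: π_2/π_1 = (2/3)/(2/9) = 3.
From π_2 · 1/2 = π_3 · 1/9: π_3/π_2 = (1/2)/(1/9) = 9/2.
Take π_1 proportional to 1; then unnormalized π = (1, 3, 27/2). Normalize by dividing by the sum 35/2:
  π = (2/35, 6/35, 27/35).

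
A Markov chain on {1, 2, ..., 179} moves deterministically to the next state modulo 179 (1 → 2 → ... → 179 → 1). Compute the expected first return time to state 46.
E[T_46 | X_0 = 46] = 179

The chain cycles deterministically, so starting at state 46 it returns in exactly 179 steps. Equivalently, the stationary distribution is uniform π_j = 1/179 for every state j, so by Kac's formula E[T_46] = 1/π_46 = 179.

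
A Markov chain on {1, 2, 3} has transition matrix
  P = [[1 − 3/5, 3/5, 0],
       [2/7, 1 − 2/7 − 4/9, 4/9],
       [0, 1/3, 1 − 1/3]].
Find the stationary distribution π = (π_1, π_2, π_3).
π = (10/59, 21/59, 28/59)

This is a birth-death chain on three states, which satisfies detailed balance: π_1 · P_{12} = π_2 · P_{21} and π_2 · P_{23} = π_3 · P_{32}.
From π_1 · 3/5 = π_2 · 2/7: π_2/π_1 = (3/5)/(2/7) = 21/10.
From π_2 · 4/9 = π_3 · 1/3: π_3/π_2 = (4/9)/(1/3) = 4/3.
Take π_1 proportional to 1; then unnormalized π = (1, 21/10, 14/5). Normalize by dividing by the sum 59/10:
  π = (10/59, 21/59, 28/59).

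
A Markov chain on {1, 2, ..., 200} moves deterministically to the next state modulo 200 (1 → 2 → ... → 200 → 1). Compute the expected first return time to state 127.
E[T_127 | X_0 = 127] = 200

The chain cycles deterministically, so starting at state 127 it returns in exactly 200 steps. Equivalently, the stationary distribution is uniform π_j = 1/200 for every state j, so by Kac's formula E[T_127] = 1/π_127 = 200.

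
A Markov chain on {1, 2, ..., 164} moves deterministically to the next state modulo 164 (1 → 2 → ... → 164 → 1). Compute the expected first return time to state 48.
E[T_48 | X_0 = 48] = 164

The chain cycles deterministically, so starting at state 48 it returns in exactly 164 steps. Equivalently, the stationary distribution is uniform π_j = 1/164 for every state j, so by Kac's formula E[T_48] = 1/π_48 = 164.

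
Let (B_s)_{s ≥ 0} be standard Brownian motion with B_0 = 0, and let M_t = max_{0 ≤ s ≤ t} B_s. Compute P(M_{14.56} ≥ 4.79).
P(M_{14.56} ≥ 4.79) = 2·P(B_{14.56} ≥ 4.79) = 2(1 − Φ(4.79/√14.56)) ≈ 0.2094

By the reflection principle for Brownian motion, P(M_t ≥ a) = 2 · P(B_t ≥ a) for a ≥ 0. Since B_t ~ N(0, t), P(B_t ≥ 4.79) = 1 − Φ(4.79/√t) = 1 − Φ(4.79/√14.56) = 1 − Φ(1.2553). So
  P(M_{14.56} ≥ 4.79) = 2(1 − Φ(1.2553)) ≈ 0.2094.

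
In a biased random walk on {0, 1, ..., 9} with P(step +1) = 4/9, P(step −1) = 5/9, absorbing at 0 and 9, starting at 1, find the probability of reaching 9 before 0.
P(hit 9 before 0) = (1 − (5/4)^1) / (1 − (5/4)^9) = 65536/1690981

Let u_k denote P(reach 9 before 0 | start at k). Boundary: u_0 = 0, u_9 = 1. Recurrence: u_k = 4/9·u_{k+1} + 5/9·u_{k-1} for 1 ≤ k ≤ 8. Try u_k = A + B·r^k with r = q/p = (5/9)/(4/9) = 5/4. Substitution satisfies the recurrence; boundary conditions give:
  u_k = (1 − r^k) / (1 − r^N) = (1 − (5/4)^1) / (1 − (5/4)^9) = 65536/1690981.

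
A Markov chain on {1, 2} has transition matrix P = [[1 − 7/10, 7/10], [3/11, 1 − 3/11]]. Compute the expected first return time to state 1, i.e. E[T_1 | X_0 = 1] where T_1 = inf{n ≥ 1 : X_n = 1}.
E[T_1 | X_0 = 1] = 1/π_1 = 107/30

For an irreducible recurrent Markov chain with stationary distribution π, E[T_i | X_0 = i] = 1/π_i (Kac's formula). Here π_1 = (3/11)/(7/10 + 3/11) = (3/11)/(107/110) = 30/107, so E[T_1 | X_0 = 1] = 1/π_1 = (7/10 + 3/11)/(3/11) = (107/110)/(3/11) = 107/30.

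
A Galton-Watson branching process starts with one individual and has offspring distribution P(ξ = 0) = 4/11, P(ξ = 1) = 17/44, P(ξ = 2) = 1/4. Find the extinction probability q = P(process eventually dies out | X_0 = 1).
q = 1

Mean offspring μ = 0·4/11 + 1·17/44 + 2·1/4 = 39/44 ≤ 1. For μ ≤ 1 with offspring not concentrated at 1, the Galton-Watson process goes extinct almost surely, so q = 1.
(Algebraic check: The pgf is f(s) = 4/11 + 17/44·s + 1/4·s². The extinction probability q is the smallest fixed point of f in [0, 1]. Setting s = f(s):
  1/4·s² + (17/44 − 1)·s + 4/11 = 0
  1/4·s² − (4/11 + 1/4)·s + 4/11 = 0
which factors as (s − 1)·(1/4·s − 4/11) = 0, giving roots s = 1 and s = (4/11)/(1/4) = 16/11. Since 16/11 ≥ 1, the smallest root in [0, 1] is s = 1.)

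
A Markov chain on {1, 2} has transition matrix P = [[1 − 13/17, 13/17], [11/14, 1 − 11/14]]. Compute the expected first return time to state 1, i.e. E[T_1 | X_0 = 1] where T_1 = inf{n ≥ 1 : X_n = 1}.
E[T_1 | X_0 = 1] = 1/π_1 = 369/187

For an irreducible recurrent Markov chain with stationary distribution π, E[T_i | X_0 = i] = 1/π_i (Kac's formula). Here π_1 = (11/14)/(13/17 + 11/14) = (11/14)/(369/238) = 187/369, so E[T_1 | X_0 = 1] = 1/π_1 = (13/17 + 11/14)/(11/14) = (369/238)/(11/14) = 369/187.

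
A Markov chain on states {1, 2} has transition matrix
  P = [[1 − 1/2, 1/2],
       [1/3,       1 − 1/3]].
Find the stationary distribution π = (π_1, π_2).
π_1 = 2/5, π_2 = 3/5

Solve πP = π with π_1 + π_2 = 1. From πP = π: π_1 · (1 − 1/2) + π_2 · 1/3 = π_1 ⇒ π_2 · 1/3 = π_1 · 1/2 ⇒ π_2/π_1 = (1/2)/(1/3) = 3/2. Together with π_1 + π_2 = 1:
  π_1 = (1/3)/(1/2 + 1/3) = (1/3)/(5/6) = 2/5,
  π_2 = (1/2)/(1/2 + 1/3) = (1/2)/(5/6) = 3/5.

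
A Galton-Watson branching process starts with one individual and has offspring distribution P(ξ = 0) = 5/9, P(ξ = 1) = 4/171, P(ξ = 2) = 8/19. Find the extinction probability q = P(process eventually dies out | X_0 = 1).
q = 1

Mean offspring μ = 0·5/9 + 1·4/171 + 2·8/19 = 148/171 ≤ 1. For μ ≤ 1 with offspring not concentrated at 1, the Galton-Watson process goes extinct almost surely, so q = 1.
(Algebraic check: The pgf is f(s) = 5/9 + 4/171·s + 8/19·s². The extinction probability q is the smallest fixed point of f in [0, 1]. Setting s = f(s):
  8/19·s² + (4/171 − 1)·s + 5/9 = 0
  8/19·s² − (5/9 + 8/19)·s + 5/9 = 0
which factors as (s − 1)·(8/19·s − 5/9) = 0, giving roots s = 1 and s = (5/9)/(8/19) = 95/72. Since 95/72 ≥ 1, the smallest root in [0, 1] is s = 1.)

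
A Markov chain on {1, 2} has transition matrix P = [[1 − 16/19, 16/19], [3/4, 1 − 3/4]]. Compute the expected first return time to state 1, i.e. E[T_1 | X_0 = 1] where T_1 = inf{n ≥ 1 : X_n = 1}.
E[T_1 | X_0 = 1] = 1/π_1 = 121/57

For an irreducible recurrent Markov chain with stationary distribution π, E[T_i | X_0 = i] = 1/π_i (Kac's formula). Here π_1 = (3/4)/(16/19 + 3/4) = (3/4)/(121/76) = 57/121, so E[T_1 | X_0 = 1] = 1/π_1 = (16/19 + 3/4)/(3/4) = (121/76)/(3/4) = 121/57.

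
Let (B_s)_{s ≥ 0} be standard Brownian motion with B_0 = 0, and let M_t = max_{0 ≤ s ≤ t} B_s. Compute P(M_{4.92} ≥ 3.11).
P(M_{4.92} ≥ 3.11) = 2·P(B_{4.92} ≥ 3.11) = 2(1 − Φ(3.11/√4.92)) ≈ 0.1609

By the reflection principle for Brownian motion, P(M_t ≥ a) = 2 · P(B_t ≥ a) for a ≥ 0. Since B_t ~ N(0, t), P(B_t ≥ 3.11) = 1 − Φ(3.11/√t) = 1 − Φ(3.11/√4.92) = 1 − Φ(1.4021). So
  P(M_{4.92} ≥ 3.11) = 2(1 − Φ(1.4021)) ≈ 0.1609.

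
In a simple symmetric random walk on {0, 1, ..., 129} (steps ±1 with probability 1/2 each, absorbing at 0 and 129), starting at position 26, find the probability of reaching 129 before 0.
P(hit 129 before 0) = 26/129

Let u_k = P(hit 129 before 0 | start at k). Then u_0 = 0, u_129 = 1, and u_k = u_{k-1}/2 + u_{k+1}/2 for 1 ≤ k ≤ 128. This harmonic recurrence is solved by u_k = k/129, giving u_26 = 26/129.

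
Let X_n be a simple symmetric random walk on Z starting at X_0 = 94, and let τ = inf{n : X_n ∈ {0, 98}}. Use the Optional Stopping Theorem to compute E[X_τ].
E[X_τ] = 94

X_n is a martingale and τ is a bounded-mean stopping time (indeed τ is finite a.s. with bounded expectation since the walk is in a bounded region). By the OST, E[X_τ] = E[X_0] = 94. Equivalently: E[X_τ] = 98 · P(hit 98 first) + 0 · P(hit 0 first) = 98 · (94/98) = 94.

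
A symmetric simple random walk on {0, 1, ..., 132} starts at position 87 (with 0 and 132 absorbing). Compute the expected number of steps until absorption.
E[τ | X_0 = 87] = 3915

Let v_k = E[τ | X_0 = k]. Boundary: v_0 = v_132 = 0. Recurrence: v_k = 1 + (v_{k-1} + v_{k+1})/2 for 1 ≤ k ≤ 131. The particular solution to v_k − (v_{k-1} + v_{k+1})/2 = 1 is v_k = −k^2. Adding homogeneous solution A + B k and matching boundaries gives v_k = k (132 − k). Substituting k = 87: v_87 = 87 · 45 = 3915.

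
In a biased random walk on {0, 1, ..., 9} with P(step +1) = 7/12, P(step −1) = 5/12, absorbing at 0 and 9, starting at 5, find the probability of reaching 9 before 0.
P(hit 9 before 0) = (1 − (5/7)^5) / (1 − (5/7)^9) = 16425241/19200241

Let u_k denote P(reach 9 before 0 | start at k). Boundary: u_0 = 0, u_9 = 1. Recurrence: u_k = 7/12·u_{k+1} + 5/12·u_{k-1} for 1 ≤ k ≤ 8. Try u_k = A + B·r^k with r = q/p = (5/12)/(7/12) = 5/7. Substitution satisfies the recurrence; boundary conditions give:
  u_k = (1 − r^k) / (1 − r^N) = (1 − (5/7)^5) / (1 − (5/7)^9) = 16425241/19200241.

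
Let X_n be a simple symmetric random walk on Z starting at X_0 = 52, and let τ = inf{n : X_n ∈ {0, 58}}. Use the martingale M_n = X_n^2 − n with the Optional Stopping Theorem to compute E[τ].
E[τ] = 312

M_n = X_n^2 − n is a martingale (since E[X_{n+1}^2 | F_n] = X_n^2 + 1). By OST (τ has finite mean in a bounded region), E[M_τ] = E[M_0] = X_0^2 − 0 = 52^2 = 2704. Also E[M_τ] = E[X_τ^2] − E[τ]. The walk exits at 0 or 58, with P(hit 58 first) = 52/58, so E[X_τ^2] = 58^2 · 52/58 + 0 = 3016. Thus E[τ] = E[X_τ^2] − E[M_τ] = 3016 − 2704 = 312 = 52(58 − 52) = 312.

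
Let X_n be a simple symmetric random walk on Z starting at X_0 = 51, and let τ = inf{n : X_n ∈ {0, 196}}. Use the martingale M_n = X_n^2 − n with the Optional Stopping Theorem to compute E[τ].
E[τ] = 7395

M_n = X_n^2 − n is a martingale (since E[X_{n+1}^2 | F_n] = X_n^2 + 1). By OST (τ has finite mean in a bounded region), E[M_τ] = E[M_0] = X_0^2 − 0 = 51^2 = 2601. Also E[M_τ] = E[X_τ^2] − E[τ]. The walk exits at 0 or 196, with P(hit 196 first) = 51/196, so E[X_τ^2] = 196^2 · 51/196 + 0 = 9996. Thus E[τ] = E[X_τ^2] − E[M_τ] = 9996 − 2601 = 7395 = 51(196 − 51) = 7395.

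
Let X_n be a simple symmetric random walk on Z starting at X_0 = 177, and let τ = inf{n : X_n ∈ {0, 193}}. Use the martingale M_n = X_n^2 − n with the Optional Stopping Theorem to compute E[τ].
E[τ] = 2832

M_n = X_n^2 − n is a martingale (since E[X_{n+1}^2 | F_n] = X_n^2 + 1). By OST (τ has finite mean in a bounded region), E[M_τ] = E[M_0] = X_0^2 − 0 = 177^2 = 31329. Also E[M_τ] = E[X_τ^2] − E[τ]. The walk exits at 0 or 193, with P(hit 193 first) = 177/193, so E[X_τ^2] = 193^2 · 177/193 + 0 = 34161. Thus E[τ] = E[X_τ^2] − E[M_τ] = 34161 − 31329 = 2832 = 177(193 − 177) = 2832.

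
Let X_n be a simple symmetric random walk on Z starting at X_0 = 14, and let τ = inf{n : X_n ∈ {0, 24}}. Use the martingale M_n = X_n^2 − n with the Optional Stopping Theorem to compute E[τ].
E[τ] = 140

M_n = X_n^2 − n is a martingale (since E[X_{n+1}^2 | F_n] = X_n^2 + 1). By OST (τ has finite mean in a bounded region), E[M_τ] = E[M_0] = X_0^2 − 0 = 14^2 = 196. Also E[M_τ] = E[X_τ^2] − E[τ]. The walk exits at 0 or 24, with P(hit 24 first) = 14/24, so E[X_τ^2] = 24^2 · 14/24 + 0 = 336. Thus E[τ] = E[X_τ^2] − E[M_τ] = 336 − 196 = 140 = 14(24 − 14) = 140.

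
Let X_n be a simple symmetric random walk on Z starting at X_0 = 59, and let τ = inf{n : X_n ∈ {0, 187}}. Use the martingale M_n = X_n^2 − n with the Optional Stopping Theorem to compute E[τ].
E[τ] = 7552

M_n = X_n^2 − n is a martingale (since E[X_{n+1}^2 | F_n] = X_n^2 + 1). By OST (τ has finite mean in a bounded region), E[M_τ] = E[M_0] = X_0^2 − 0 = 59^2 = 3481. Also E[M_τ] = E[X_τ^2] − E[τ]. The walk exits at 0 or 187, with P(hit 187 first) = 59/187, so E[X_τ^2] = 187^2 · 59/187 + 0 = 11033. Thus E[τ] = E[X_τ^2] − E[M_τ] = 11033 − 3481 = 7552 = 59(187 − 59) = 7552.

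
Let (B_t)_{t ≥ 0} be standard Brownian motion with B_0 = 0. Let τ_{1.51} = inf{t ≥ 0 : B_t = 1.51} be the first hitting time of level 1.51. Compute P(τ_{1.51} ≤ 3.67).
P(τ_{1.51} ≤ 3.67) = 2(1 − Φ(1.51/√3.67)) = 2(1 − Φ(0.7882)) ≈ 0.4306

By the reflection principle for standard BM, P(τ_b ≤ t) = 2 · P(B_t ≥ b). Since B_t ~ N(0, t), P(B_t ≥ 1.51) = 1 − Φ(1.51/√t) = 1 − Φ(1.51/√3.67) = 1 − Φ(0.7882) ≈ 0.21529. Doubling: P(τ_{1.51} ≤ 3.67) ≈ 2 · 0.21529 = 0.43058 ≈ 0.4306.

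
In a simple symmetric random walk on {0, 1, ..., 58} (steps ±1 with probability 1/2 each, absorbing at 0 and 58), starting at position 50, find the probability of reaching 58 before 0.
P(hit 58 before 0) = 50/58 = 25/29

Let u_k = P(hit 58 before 0 | start at k). Then u_0 = 0, u_58 = 1, and u_k = u_{k-1}/2 + u_{k+1}/2 for 1 ≤ k ≤ 57. This harmonic recurrence is solved by u_k = k/58, giving u_50 = 50/58 = 25/29.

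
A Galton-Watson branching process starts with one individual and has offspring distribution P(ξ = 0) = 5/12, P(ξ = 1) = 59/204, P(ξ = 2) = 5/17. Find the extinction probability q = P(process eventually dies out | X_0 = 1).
q = 1

Mean offspring μ = 0·5/12 + 1·59/204 + 2·5/17 = 179/204 ≤ 1. For μ ≤ 1 with offspring not concentrated at 1, the Galton-Watson process goes extinct almost surely, so q = 1.
(Algebraic check: The pgf is f(s) = 5/12 + 59/204·s + 5/17·s². The extinction probability q is the smallest fixed point of f in [0, 1]. Setting s = f(s):
  5/17·s² + (59/204 − 1)·s + 5/12 = 0
  5/17·s² − (5/12 + 5/17)·s + 5/12 = 0
which factors as (s − 1)·(5/17·s − 5/12) = 0, giving roots s = 1 and s = (5/12)/(5/17) = 17/12. Since 17/12 ≥ 1, the smallest root in [0, 1] is s = 1.)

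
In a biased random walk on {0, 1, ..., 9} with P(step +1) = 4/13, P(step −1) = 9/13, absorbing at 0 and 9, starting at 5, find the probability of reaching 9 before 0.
P(hit 9 before 0) = (1 − (9/4)^5) / (1 − (9/4)^9) = 2970880/77431669

Let u_k denote P(reach 9 before 0 | start at k). Boundary: u_0 = 0, u_9 = 1. Recurrence: u_k = 4/13·u_{k+1} + 9/13·u_{k-1} for 1 ≤ k ≤ 8. Try u_k = A + B·r^k with r = q/p = (9/13)/(4/13) = 9/4. Substitution satisfies the recurrence; boundary conditions give:
  u_k = (1 − r^k) / (1 − r^N) = (1 − (9/4)^5) / (1 − (9/4)^9) = 2970880/77431669.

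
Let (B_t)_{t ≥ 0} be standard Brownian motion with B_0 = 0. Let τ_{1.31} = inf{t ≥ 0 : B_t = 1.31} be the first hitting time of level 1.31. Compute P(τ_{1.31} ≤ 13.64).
P(τ_{1.31} ≤ 13.64) = 2(1 − Φ(1.31/√13.64)) = 2(1 − Φ(0.3547)) ≈ 0.7228

By the reflection principle for standard BM, P(τ_b ≤ t) = 2 · P(B_t ≥ b). Since B_t ~ N(0, t), P(B_t ≥ 1.31) = 1 − Φ(1.31/√t) = 1 − Φ(1.31/√13.64) = 1 − Φ(0.3547) ≈ 0.36141. Doubling: P(τ_{1.31} ≤ 13.64) ≈ 2 · 0.36141 = 0.72282 ≈ 0.7228.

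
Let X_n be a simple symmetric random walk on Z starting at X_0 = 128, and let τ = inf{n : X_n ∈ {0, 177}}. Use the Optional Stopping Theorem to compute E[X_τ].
E[X_τ] = 128

X_n is a martingale and τ is a bounded-mean stopping time (indeed τ is finite a.s. with bounded expectation since the walk is in a bounded region). By the OST, E[X_τ] = E[X_0] = 128. Equivalently: E[X_τ] = 177 · P(hit 177 first) + 0 · P(hit 0 first) = 177 · (128/177) = 128.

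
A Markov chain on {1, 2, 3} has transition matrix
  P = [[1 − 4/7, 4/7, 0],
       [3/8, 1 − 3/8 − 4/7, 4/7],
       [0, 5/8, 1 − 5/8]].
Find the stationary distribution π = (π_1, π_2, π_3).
π = (735/2879, 1120/2879, 1024/2879)

This is a birth-death chain on three states, which satisfies detailed balance: π_1 · P_{12} = π_2 · P_{21} and π_2 · P_{23} = π_3 · P_{32}.
From π_1 · 4/7 = π_2 · 3/8: π_2/π_1 = (4/7)/(3/8) = 32/21.
From π_2 · 4/7 = π_3 · 5/8: π_3/π_2 = (4/7)/(5/8) = 32/35.
Take π_1 proportional to 1; then unnormalized π = (1, 32/21, 1024/735). Normalize by dividing by the sum 2879/735:
  π = (735/2879, 1120/2879, 1024/2879).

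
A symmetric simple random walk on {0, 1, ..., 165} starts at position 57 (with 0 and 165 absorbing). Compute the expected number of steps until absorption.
E[τ | X_0 = 57] = 6156

Let v_k = E[τ | X_0 = k]. Boundary: v_0 = v_165 = 0. Recurrence: v_k = 1 + (v_{k-1} + v_{k+1})/2 for 1 ≤ k ≤ 164. The particular solution to v_k − (v_{k-1} + v_{k+1})/2 = 1 is v_k = −k^2. Adding homogeneous solution A + B k and matching boundaries gives v_k = k (165 − k). Substituting k = 57: v_57 = 57 · 108 = 6156.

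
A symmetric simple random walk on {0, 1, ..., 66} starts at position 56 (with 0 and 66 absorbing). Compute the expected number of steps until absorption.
E[τ | X_0 = 56] = 560

Let v_k = E[τ | X_0 = k]. Boundary: v_0 = v_66 = 0. Recurrence: v_k = 1 + (v_{k-1} + v_{k+1})/2 for 1 ≤ k ≤ 65. The particular solution to v_k − (v_{k-1} + v_{k+1})/2 = 1 is v_k = −k^2. Adding homogeneous solution A + B k and matching boundaries gives v_k = k (66 − k). Substituting k = 56: v_56 = 56 · 10 = 560.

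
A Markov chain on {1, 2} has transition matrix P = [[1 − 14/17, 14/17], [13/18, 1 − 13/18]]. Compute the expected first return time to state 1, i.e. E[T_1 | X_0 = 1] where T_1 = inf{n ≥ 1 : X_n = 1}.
E[T_1 | X_0 = 1] = 1/π_1 = 473/221

For an irreducible recurrent Markov chain with stationary distribution π, E[T_i | X_0 = i] = 1/π_i (Kac's formula). Here π_1 = (13/18)/(14/17 + 13/18) = (13/18)/(473/306) = 221/473, so E[T_1 | X_0 = 1] = 1/π_1 = (14/17 + 13/18)/(13/18) = (473/306)/(13/18) = 473/221.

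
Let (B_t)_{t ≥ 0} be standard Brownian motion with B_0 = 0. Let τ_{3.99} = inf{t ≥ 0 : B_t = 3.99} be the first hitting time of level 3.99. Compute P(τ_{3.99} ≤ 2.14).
P(τ_{3.99} ≤ 2.14) = 2(1 − Φ(3.99/√2.14)) = 2(1 − Φ(2.7275)) ≈ 0.0064

By the reflection principle for standard BM, P(τ_b ≤ t) = 2 · P(B_t ≥ b). Since B_t ~ N(0, t), P(B_t ≥ 3.99) = 1 − Φ(3.99/√t) = 1 − Φ(3.99/√2.14) = 1 − Φ(2.7275) ≈ 0.00319. Doubling: P(τ_{3.99} ≤ 2.14) ≈ 2 · 0.00319 = 0.00638 ≈ 0.0064.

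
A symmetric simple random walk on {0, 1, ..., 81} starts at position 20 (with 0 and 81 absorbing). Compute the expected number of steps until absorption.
E[τ | X_0 = 20] = 1220

Let v_k = E[τ | X_0 = k]. Boundary: v_0 = v_81 = 0. Recurrence: v_k = 1 + (v_{k-1} + v_{k+1})/2 for 1 ≤ k ≤ 80. The particular solution to v_k − (v_{k-1} + v_{k+1})/2 = 1 is v_k = −k^2. Adding homogeneous solution A + B k and matching boundaries gives v_k = k (81 − k). Substituting k = 20: v_20 = 20 · 61 = 1220.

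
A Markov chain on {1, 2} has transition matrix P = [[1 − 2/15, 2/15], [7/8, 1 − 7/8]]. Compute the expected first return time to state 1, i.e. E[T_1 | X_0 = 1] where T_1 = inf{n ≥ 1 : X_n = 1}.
E[T_1 | X_0 = 1] = 1/π_1 = 121/105

For an irreducible recurrent Markov chain with stationary distribution π, E[T_i | X_0 = i] = 1/π_i (Kac's formula). Here π_1 = (7/8)/(2/15 + 7/8) = (7/8)/(121/120) = 105/121, so E[T_1 | X_0 = 1] = 1/π_1 = (2/15 + 7/8)/(7/8) = (121/120)/(7/8) = 121/105.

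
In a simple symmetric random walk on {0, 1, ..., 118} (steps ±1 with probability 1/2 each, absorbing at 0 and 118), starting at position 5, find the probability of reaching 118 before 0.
P(hit 118 before 0) = 5/118

Let u_k = P(hit 118 before 0 | start at k). Then u_0 = 0, u_118 = 1, and u_k = u_{k-1}/2 + u_{k+1}/2 for 1 ≤ k ≤ 117. This harmonic recurrence is solved by u_k = k/118, giving u_5 = 5/118.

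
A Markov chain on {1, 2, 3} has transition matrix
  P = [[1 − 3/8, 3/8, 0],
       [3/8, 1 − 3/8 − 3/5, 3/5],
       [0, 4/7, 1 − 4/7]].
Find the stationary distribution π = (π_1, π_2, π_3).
π = (20/61, 20/61, 21/61)

This is a birth-death chain on three states, which satisfies detailed balance: π_1 · P_{12} = π_2 · P_{21} and π_2 · P_{23} = π_3 · P_{32}.
From π_1 · 3/8 = π_2 · 3/8: π_2/π_1 = (3/8)/(3/8) = 1.
From π_2 · 3/5 = π_3 · 4/7: π_3/π_2 = (3/5)/(4/7) = 21/20.
Take π_1 proportional to 1; then unnormalized π = (1, 1, 21/20). Normalize by dividing by the sum 61/20:
  π = (20/61, 20/61, 21/61).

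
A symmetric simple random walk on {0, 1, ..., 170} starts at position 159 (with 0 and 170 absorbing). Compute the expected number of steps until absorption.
E[τ | X_0 = 159] = 1749

Let v_k = E[τ | X_0 = k]. Boundary: v_0 = v_170 = 0. Recurrence: v_k = 1 + (v_{k-1} + v_{k+1})/2 for 1 ≤ k ≤ 169. The particular solution to v_k − (v_{k-1} + v_{k+1})/2 = 1 is v_k = −k^2. Adding homogeneous solution A + B k and matching boundaries gives v_k = k (170 − k). Substituting k = 159: v_159 = 159 · 11 = 1749.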